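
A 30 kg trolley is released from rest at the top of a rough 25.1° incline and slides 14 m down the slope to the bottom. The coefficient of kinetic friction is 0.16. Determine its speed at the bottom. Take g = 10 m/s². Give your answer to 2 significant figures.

v = 8.8 m/s

Taking the bottom as reference, mgh = ½mv² + μ_k N L with h = L sinθ, N = mg cosθ:
mgh = mgL sinθ = (30)(10)(14)sin25.1° = 1781.6 J
W_f = μ_k mg cosθ · L = (0.16)(30)(10)cos25.1°·14 = 608.5 J
½mv² = 1781.6 − 608.5 = 1173.1 J
v = √(2 × 1173.1/30) = 8.843 m/s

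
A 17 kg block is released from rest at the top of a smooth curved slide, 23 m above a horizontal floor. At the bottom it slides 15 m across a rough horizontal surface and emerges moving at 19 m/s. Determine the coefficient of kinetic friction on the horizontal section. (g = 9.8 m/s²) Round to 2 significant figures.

Energy bookkeeping (friction removes W_f = μ_k N d):
mgh = ½mv² + μ_k m g d
mgh = 3831.8 J; ½mv² = 3068.5 J
W_f = 3831.8 − 3068.5 = 763.3 J
μ_k = W_f/(mg·d) = 763.3/(166.6 × 15) = 0.3054

μ_k = 0.31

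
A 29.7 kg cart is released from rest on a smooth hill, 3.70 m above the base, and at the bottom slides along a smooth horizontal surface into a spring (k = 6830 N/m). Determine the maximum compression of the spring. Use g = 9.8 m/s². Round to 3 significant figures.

x = 0.562 m

At max compression the cart is momentarily at rest: mgh = ½kx²
x = √(2mgh/k) = √(2 × 29.7 × 9.8 × 3.70 / 6830) = 0.5616 m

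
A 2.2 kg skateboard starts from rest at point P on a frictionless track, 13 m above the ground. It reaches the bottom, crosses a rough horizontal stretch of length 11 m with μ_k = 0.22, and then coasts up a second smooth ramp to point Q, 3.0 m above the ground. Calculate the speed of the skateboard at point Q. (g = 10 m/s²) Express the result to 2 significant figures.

Energy at P: mgh₁ = (2.2)(10)(13) = 286.00 J
Friction loss: W_f = μ_k mg d = 53.24 J
At Q: ½mv² + mgh₂ = mgh₁ − W_f
½mv² = 286.00 − 53.24 − 66.000 = 166.76 J
v = √(2 × 166.76/2.2) = 12.31 m/s

v = 12 m/s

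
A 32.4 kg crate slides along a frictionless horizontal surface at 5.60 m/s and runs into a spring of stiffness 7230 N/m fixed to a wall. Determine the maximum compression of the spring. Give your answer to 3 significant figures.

At max compression the crate is momentarily at rest: ½mv² = ½kx²
x = v√(m/k) = 5.60 × √(32.4/7230) = 0.3749 m

x = 0.375 m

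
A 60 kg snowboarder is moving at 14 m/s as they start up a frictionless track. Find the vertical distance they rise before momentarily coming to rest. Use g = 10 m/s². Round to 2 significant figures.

Setting KE at the bottom equal to PE gained: ½mv² = mgh
h = v²/(2g) = 14²/(2 × 10) = 9.800 m

h = 9.8 m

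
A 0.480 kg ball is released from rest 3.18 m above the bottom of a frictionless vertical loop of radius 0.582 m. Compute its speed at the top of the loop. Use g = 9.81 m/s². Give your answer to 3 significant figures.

v = 6.29 m/s

Energy conservation: mgh = ½mv_top² + mg(2r)
v_top² = 2g(h − 2r) = 2(9.81)(3.18 − 1.164) = 39.55
v_top = 6.289 m/s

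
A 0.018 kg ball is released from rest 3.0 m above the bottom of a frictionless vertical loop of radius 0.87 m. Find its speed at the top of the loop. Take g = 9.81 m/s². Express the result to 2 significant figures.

Energy conservation: mgh = ½mv_top² + mg(2r)
v_top² = 2g(h − 2r) = 2(9.81)(3.0 − 1.740) = 24.72
v_top = 4.972 m/s

v = 5.0 m/s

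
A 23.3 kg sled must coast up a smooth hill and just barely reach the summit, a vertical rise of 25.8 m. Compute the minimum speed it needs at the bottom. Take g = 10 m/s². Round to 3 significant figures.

v = 22.7 m/s

At the top it is momentarily at rest, so all KE converts to PE: ½mv² = mgh
v = √(2gh) = √(2 × 10 × 25.8) = 22.72 m/s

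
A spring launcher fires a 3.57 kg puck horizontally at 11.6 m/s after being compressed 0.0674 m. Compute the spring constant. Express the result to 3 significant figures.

k = 106000 N/m

Spring PE at full compression equals KE at release: ½kx² = ½mv²
k = mv²/x² = (3.57)(11.6)²/(0.0674)² = 105746 N/m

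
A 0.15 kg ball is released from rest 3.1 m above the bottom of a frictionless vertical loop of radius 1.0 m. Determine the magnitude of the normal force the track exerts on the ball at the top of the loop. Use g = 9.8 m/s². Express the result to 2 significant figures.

Energy from release to top (height 2r): mgh = ½mv_top² + mg(2r)
v_top² = 2g(h − 2r) = 2(9.8)(3.1 − 2.000) = 21.560 m²/s²
At the top, both N and weight point toward the centre: N + mg = mv_top²/r
N = m(v_top²/r − g) = 0.15(21.560/1.0 − 9.8) = 1.764 N

N = 1.8 N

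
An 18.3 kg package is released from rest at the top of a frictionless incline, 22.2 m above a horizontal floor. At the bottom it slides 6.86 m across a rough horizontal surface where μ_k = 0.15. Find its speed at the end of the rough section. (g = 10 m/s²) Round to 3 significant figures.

v = 20.6 m/s

Energy at the top = energy at the end + work done against friction:
mgh = ½mv² + μ_k m g d
W_f = μ_k mg d = (0.15)(18.3)(10)(6.86) = 188.3 J
½mv² = mgh − W_f = 4062.6 − 188.3 = 3874.3 J
v = √(2 × 3874.3/18.3) = 20.58 m/s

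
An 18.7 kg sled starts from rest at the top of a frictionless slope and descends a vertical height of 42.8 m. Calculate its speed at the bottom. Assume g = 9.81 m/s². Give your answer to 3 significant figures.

By conservation of mechanical energy, mgh = ½mv²
v = √(2gh) = √(2 × 9.81 × 42.8) = √839.74 = 28.98 m/s

v = 29.0 m/s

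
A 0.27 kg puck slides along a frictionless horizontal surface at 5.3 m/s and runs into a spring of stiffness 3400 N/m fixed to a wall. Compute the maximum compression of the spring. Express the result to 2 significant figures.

At max compression the puck is momentarily at rest: ½mv² = ½kx²
x = v√(m/k) = 5.3 × √(0.27/3400) = 0.04723 m

x = 0.047 m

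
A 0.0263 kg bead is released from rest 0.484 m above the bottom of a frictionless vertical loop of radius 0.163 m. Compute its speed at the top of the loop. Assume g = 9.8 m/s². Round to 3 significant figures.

Energy conservation: mgh = ½mv_top² + mg(2r)
v_top² = 2g(h − 2r) = 2(9.8)(0.484 − 0.3260) = 3.097
v_top = 1.760 m/s

v = 1.76 m/s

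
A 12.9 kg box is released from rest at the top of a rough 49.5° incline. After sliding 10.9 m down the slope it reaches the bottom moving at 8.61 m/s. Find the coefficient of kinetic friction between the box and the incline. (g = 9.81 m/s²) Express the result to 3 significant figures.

Energy balance down the incline: mg L sinθ − ½mv² = μ_k (mg cosθ) L
mgL sinθ = 1048.9 J; ½mv² = 478.15 J
W_f = 1048.9 − 478.15 = 570.7 J
μ_k = W_f/(mg cosθ · L) = 570.7/(82.19 × 10.9) = 0.6371

μ_k = 0.637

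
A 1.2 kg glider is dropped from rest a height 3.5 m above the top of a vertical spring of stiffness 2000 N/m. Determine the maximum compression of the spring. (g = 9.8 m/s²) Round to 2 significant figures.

x = 0.21 m

Measuring PE from the top of the relaxed spring, at max compression the glider has dropped H + x with zero KE, so:
mg(H + x) = ½kx²
½(2000)x² − (1.2)(9.8)x − (1.2)(9.8)(3.5) = 0
1000x² − 11.76x − 41.16 = 0
x = [11.76 + √(138.3 + 164640)]/(2 × 1000) = 0.2088 m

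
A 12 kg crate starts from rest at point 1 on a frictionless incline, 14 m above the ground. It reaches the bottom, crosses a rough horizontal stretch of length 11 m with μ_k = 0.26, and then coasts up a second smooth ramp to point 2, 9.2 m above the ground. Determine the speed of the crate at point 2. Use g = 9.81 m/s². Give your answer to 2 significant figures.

Energy at 1: mgh₁ = (12)(9.81)(14) = 1648.1 J
Friction loss: W_f = μ_k mg d = 336.7 J
At 2: ½mv² + mgh₂ = mgh₁ − W_f
½mv² = 1648.1 − 336.7 − 1083.0 = 228.38 J
v = √(2 × 228.38/12) = 6.170 m/s

v = 6.2 m/s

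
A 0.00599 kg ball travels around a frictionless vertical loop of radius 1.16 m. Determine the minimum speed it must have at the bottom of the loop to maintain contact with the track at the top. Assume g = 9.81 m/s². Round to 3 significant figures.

v = 7.54 m/s

At the top: mg = mv_top²/r ⇒ v_top² = gr = 11.38 m²/s²
Energy from bottom to top (height 2r): ½mv_bot² = ½mv_top² + mg(2r)
v_bot² = gr + 4gr = 5gr = 56.90
v_bot = √(5gr) = 7.543 m/s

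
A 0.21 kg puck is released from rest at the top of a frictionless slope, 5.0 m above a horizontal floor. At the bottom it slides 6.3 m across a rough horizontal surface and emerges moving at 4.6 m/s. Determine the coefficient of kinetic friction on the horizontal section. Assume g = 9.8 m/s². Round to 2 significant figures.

Energy at the top = energy at the end + work done against friction:
mgh = ½mv² + μ_k m g d
mgh = 10.290 J; ½mv² = 2.2218 J
W_f = 10.290 − 2.2218 = 8.068 J
μ_k = W_f/(mg·d) = 8.068/(2.058 × 6.3) = 0.6223

μ_k = 0.62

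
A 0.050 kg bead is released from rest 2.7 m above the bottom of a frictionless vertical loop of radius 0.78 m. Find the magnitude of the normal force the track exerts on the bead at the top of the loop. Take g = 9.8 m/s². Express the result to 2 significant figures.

Energy from release to top (height 2r): mgh = ½mv_top² + mg(2r)
v_top² = 2g(h − 2r) = 2(9.8)(2.7 − 1.560) = 22.344 m²/s²
At the top, both N and weight point toward the centre: N + mg = mv_top²/r
N = m(v_top²/r − g) = 0.050(22.344/0.78 − 9.8) = 0.9423 N

N = 0.94 N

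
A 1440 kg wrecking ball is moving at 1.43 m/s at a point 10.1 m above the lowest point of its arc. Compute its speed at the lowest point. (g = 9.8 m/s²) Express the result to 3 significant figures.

v = 14.1 m/s

Equating total energy at the two states: ½mv₀² + mgh = ½mv²
The mass cancels from both sides.
v² = v₀² + 2gh = (1.43)² + 2(9.8)(10.1) = 200.00
v = √200.00 = 14.14 m/s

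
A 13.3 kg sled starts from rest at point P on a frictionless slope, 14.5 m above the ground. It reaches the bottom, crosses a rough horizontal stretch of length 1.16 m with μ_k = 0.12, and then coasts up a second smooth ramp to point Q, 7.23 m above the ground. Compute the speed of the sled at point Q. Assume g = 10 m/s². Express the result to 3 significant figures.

v = 11.9 m/s

Energy at P: mgh₁ = (13.3)(10)(14.5) = 1928.5 J
Friction loss: W_f = μ_k mg d = 18.51 J
At Q: ½mv² + mgh₂ = mgh₁ − W_f
½mv² = 1928.5 − 18.51 − 961.59 = 948.40 J
v = √(2 × 948.40/13.3) = 11.94 m/s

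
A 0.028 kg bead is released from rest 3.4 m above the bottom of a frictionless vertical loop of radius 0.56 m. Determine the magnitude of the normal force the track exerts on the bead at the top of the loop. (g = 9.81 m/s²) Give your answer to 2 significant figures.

N = 2.0 N

Energy from release to top (height 2r): mgh = ½mv_top² + mg(2r)
v_top² = 2g(h − 2r) = 2(9.81)(3.4 − 1.120) = 44.734 m²/s²
At the top, both N and weight point toward the centre: N + mg = mv_top²/r
N = m(v_top²/r − g) = 0.028(44.734/0.56 − 9.81) = 1.962 N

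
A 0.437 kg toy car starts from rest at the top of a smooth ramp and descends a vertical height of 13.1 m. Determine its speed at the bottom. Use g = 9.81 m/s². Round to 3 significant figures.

Energy conservation between the two points: mgh = ½mv²
v = √(2gh) = √(2 × 9.81 × 13.1) = √257.02 = 16.03 m/s

v = 16.0 m/s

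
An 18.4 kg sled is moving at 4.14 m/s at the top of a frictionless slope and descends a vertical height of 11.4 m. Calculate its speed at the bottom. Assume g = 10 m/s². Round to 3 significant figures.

v = 15.7 m/s

Equating total energy at the two states: ½mv₀² + mgh = ½mv²
v² = v₀² + 2gh = (4.14)² + 2(10)(11.4) = 245.14
v = √245.14 = 15.66 m/s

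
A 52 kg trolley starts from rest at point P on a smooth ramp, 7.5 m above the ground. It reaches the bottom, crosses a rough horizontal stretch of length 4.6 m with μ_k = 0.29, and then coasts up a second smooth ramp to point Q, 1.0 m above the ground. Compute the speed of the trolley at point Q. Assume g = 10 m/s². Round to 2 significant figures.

Energy at P: mgh₁ = (52)(10)(7.5) = 3900.0 J
Friction loss: W_f = μ_k mg d = 693.7 J
At Q: ½mv² + mgh₂ = mgh₁ − W_f
½mv² = 3900.0 − 693.7 − 520.00 = 2686.3 J
v = √(2 × 2686.3/52) = 10.16 m/s

v = 10 m/s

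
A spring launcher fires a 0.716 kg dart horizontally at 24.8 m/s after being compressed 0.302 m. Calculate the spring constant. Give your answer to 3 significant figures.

Energy stored in the spring equals the launch KE: ½kx² = ½mv²
k = mv²/x² = (0.716)(24.8)²/(0.302)² = 4828 N/m

k = 4830 N/m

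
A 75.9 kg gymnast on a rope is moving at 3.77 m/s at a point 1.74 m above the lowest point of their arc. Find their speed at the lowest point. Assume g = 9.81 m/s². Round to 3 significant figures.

By conservation of mechanical energy, ½mv₀² + mgh = ½mv²
The mass cancels from both sides.
v² = v₀² + 2gh = (3.77)² + 2(9.81)(1.74) = 48.352
v = √48.352 = 6.954 m/s

v = 6.95 m/s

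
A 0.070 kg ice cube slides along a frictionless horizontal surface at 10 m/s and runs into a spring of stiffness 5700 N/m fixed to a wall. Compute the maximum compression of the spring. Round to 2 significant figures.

x = 0.035 m

All KE is stored as spring PE at maximum compression: ½mv² = ½kx²
x = v√(m/k) = 10 × √(0.070/5700) = 0.03504 m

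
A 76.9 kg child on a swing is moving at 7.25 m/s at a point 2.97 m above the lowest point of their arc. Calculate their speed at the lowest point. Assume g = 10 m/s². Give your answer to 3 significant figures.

v = 10.6 m/s

Energy conservation between the two points: ½mv₀² + mgh = ½mv²
v² = v₀² + 2gh = (7.25)² + 2(10)(2.97) = 111.96
v = √111.96 = 10.58 m/s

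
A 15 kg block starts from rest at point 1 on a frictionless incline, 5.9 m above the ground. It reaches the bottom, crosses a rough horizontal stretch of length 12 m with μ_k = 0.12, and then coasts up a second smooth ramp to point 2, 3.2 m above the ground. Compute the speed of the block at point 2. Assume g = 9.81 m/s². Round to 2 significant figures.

Energy at 1: mgh₁ = (15)(9.81)(5.9) = 868.19 J
Friction loss: W_f = μ_k mg d = 211.9 J
At 2: ½mv² + mgh₂ = mgh₁ − W_f
½mv² = 868.19 − 211.9 − 470.88 = 185.41 J
v = √(2 × 185.41/15) = 4.972 m/s

v = 5.0 m/s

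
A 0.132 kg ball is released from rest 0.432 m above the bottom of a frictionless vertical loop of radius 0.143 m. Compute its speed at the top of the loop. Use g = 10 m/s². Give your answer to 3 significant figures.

v = 1.71 m/s

Energy conservation: mgh = ½mv_top² + mg(2r)
v_top² = 2g(h − 2r) = 2(10)(0.432 − 0.2860) = 2.920
v_top = 1.709 m/s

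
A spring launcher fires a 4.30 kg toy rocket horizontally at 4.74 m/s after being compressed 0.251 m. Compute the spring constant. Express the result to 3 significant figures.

½kx² = ½mv²
k = mv²/x² = (4.30)(4.74)²/(0.251)² = 1533 N/m

k = 1530 N/m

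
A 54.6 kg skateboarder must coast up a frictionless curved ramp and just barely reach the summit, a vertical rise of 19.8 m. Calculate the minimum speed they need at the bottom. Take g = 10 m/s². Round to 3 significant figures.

At the top they are momentarily at rest, so all KE converts to PE: ½mv² = mgh
v = √(2gh) = √(2 × 10 × 19.8) = 19.90 m/s

v = 19.9 m/s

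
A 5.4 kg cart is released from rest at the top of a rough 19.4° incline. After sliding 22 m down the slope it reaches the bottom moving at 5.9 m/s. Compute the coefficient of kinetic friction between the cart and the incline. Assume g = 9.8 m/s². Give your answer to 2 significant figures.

μ_k = 0.27

Energy balance down the incline: mg L sinθ − ½mv² = μ_k (mg cosθ) L
mgL sinθ = 386.72 J; ½mv² = 93.987 J
W_f = 386.72 − 93.987 = 292.7 J
μ_k = W_f/(mg cosθ · L) = 292.7/(49.92 × 22) = 0.2666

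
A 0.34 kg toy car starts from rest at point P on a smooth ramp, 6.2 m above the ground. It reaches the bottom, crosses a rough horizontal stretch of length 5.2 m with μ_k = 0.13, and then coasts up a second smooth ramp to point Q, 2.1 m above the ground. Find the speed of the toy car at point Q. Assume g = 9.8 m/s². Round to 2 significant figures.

Energy at P: mgh₁ = (0.34)(9.8)(6.2) = 20.658 J
Friction loss: W_f = μ_k mg d = 2.252 J
At Q: ½mv² + mgh₂ = mgh₁ − W_f
½mv² = 20.658 − 2.252 − 6.9972 = 11.409 J
v = √(2 × 11.409/0.34) = 8.192 m/s

v = 8.2 m/s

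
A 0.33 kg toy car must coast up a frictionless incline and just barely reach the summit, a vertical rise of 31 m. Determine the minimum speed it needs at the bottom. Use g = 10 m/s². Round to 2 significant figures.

At the top it is momentarily at rest, so all KE converts to PE: ½mv² = mgh
v = √(2gh) = √(2 × 10 × 31) = 24.90 m/s

v = 25 m/s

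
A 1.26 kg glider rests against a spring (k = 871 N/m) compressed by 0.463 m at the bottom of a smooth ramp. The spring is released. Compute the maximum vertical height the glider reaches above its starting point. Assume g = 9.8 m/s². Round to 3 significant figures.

h = 7.56 m

At maximum height the glider is at rest, so ½kx² = mgh
h = kx²/(2mg) = (871)(0.463)²/(2 × 1.26 × 9.8) = 7.561 m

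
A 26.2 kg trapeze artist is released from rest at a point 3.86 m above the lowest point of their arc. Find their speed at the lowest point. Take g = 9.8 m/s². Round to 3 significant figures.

Mechanical energy is conserved (no friction): mgh = ½mv²
v = √(2gh) = √(2 × 9.8 × 3.86) = √75.656 = 8.698 m/s

v = 8.70 m/s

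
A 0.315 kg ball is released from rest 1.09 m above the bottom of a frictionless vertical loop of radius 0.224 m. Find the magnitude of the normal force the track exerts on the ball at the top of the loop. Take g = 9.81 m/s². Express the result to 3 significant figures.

N = 14.6 N

Energy from release to top (height 2r): mgh = ½mv_top² + mg(2r)
v_top² = 2g(h − 2r) = 2(9.81)(1.09 − 0.4480) = 12.596 m²/s²
At the top, both N and weight point toward the centre: N + mg = mv_top²/r
N = m(v_top²/r − g) = 0.315(12.596/0.224 − 9.81) = 14.62 N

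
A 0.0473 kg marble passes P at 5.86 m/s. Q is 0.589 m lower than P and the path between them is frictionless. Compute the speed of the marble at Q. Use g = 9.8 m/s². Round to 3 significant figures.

By conservation of mechanical energy, ½mv₀² + mgh = ½mv²
v² = v₀² + 2gh = (5.86)² + 2(9.8)(0.589) = 45.884
v = √45.884 = 6.774 m/s

v = 6.77 m/s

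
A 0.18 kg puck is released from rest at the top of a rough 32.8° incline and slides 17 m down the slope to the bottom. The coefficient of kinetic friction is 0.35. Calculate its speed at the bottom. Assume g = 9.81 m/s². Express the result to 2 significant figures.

Energy: mgh = ½mv² + W_f, with h = L sinθ and W_f = μ_k (mg cosθ) L
mgh = mgL sinθ = (0.18)(9.81)(17)sin32.8° = 16.261 J
W_f = μ_k mg cosθ · L = (0.35)(0.18)(9.81)cos32.8°·17 = 8.831 J
½mv² = 16.261 − 8.831 = 7.4299 J
v = √(2 × 7.4299/0.18) = 9.086 m/s

v = 9.1 m/s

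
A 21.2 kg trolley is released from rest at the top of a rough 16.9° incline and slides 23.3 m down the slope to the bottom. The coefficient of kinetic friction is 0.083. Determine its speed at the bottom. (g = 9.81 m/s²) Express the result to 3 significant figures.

v = 9.83 m/s

Energy: mgh = ½mv² + W_f, with h = L sinθ and W_f = μ_k (mg cosθ) L
mgh = mgL sinθ = (21.2)(9.81)(23.3)sin16.9° = 1408.7 J
W_f = μ_k mg cosθ · L = (0.083)(21.2)(9.81)cos16.9°·23.3 = 384.8 J
½mv² = 1408.7 − 384.8 = 1023.8 J
v = √(2 × 1023.8/21.2) = 9.828 m/s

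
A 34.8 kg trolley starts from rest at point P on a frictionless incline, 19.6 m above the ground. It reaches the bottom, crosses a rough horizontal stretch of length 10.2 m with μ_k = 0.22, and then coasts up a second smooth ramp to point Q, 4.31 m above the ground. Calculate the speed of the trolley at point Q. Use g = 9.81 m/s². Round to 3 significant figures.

v = 16.0 m/s

Energy at P: mgh₁ = (34.8)(9.81)(19.6) = 6691.2 J
Friction loss: W_f = μ_k mg d = 766.1 J
At Q: ½mv² + mgh₂ = mgh₁ − W_f
½mv² = 6691.2 − 766.1 − 1471.4 = 4453.7 J
v = √(2 × 4453.7/34.8) = 16.00 m/s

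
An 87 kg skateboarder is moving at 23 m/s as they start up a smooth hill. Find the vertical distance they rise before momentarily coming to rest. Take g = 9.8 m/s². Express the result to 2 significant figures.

Setting KE at the bottom equal to PE gained: ½mv² = mgh
h = v²/(2g) = 23²/(2 × 9.8) = 26.99 m

h = 27 m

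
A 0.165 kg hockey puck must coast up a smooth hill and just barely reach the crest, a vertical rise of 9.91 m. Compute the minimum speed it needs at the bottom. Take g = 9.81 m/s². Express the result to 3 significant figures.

At the top it is momentarily at rest, so all KE converts to PE: ½mv² = mgh
v = √(2gh) = √(2 × 9.81 × 9.91) = 13.94 m/s

v = 13.9 m/s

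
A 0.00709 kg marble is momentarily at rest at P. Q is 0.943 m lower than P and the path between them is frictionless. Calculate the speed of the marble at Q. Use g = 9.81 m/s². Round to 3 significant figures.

v = 4.30 m/s

Equating total energy at the two states: mgh = ½mv²
v = √(2gh) = √(2 × 9.81 × 0.943) = √18.502 = 4.301 m/s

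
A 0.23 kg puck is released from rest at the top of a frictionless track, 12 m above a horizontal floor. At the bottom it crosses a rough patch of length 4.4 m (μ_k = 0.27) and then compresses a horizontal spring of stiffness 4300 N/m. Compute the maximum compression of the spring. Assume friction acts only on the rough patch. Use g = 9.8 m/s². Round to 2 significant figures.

x = 0.11 m

Initial energy: E₁ = mgh = (0.23)(9.8)(12) = 27.048 J
Friction removes W_f = μ_k mg d = (0.27)(0.23)(9.8)(4.4) = 2.678 J
Energy reaching the spring: E = 27.048 − 2.678 = 24.370 J
At max compression ½kx² = E ⇒ x = √(2E/k) = √(2 × 24.370/4300) = 0.1065 m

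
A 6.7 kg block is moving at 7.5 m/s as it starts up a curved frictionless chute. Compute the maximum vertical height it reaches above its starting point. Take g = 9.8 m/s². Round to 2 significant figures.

h = 2.9 m

Setting KE at the bottom equal to PE gained: ½mv² = mgh
h = v²/(2g) = 7.5²/(2 × 9.8) = 2.870 m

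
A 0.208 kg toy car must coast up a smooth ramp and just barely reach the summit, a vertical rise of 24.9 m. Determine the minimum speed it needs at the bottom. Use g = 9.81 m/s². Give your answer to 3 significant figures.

At the top it is momentarily at rest, so all KE converts to PE: ½mv² = mgh
v = √(2gh) = √(2 × 9.81 × 24.9) = 22.10 m/s

v = 22.1 m/s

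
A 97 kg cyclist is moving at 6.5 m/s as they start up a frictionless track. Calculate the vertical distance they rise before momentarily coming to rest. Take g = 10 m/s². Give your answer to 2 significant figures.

By energy conservation, ½mv² = mgh
h = v²/(2g) = 6.5²/(2 × 10) = 2.112 m

h = 2.1 m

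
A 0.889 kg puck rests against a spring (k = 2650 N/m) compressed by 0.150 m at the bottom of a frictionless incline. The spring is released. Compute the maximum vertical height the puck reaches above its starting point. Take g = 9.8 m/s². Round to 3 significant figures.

Energy conservation from release to the highest point: ½kx² = mgh
h = kx²/(2mg) = (2650)(0.150)²/(2 × 0.889 × 9.8) = 3.422 m

h = 3.42 m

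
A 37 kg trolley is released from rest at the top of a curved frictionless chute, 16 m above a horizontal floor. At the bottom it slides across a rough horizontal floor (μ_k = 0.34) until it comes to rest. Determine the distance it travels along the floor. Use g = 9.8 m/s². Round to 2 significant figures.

d = 47 m

Energy at the top = energy at the end + work done against friction:
At rest all PE has been dissipated by friction: mgh = μ_k m g d
d = h/μ_k = 16/0.34 = 47.06 m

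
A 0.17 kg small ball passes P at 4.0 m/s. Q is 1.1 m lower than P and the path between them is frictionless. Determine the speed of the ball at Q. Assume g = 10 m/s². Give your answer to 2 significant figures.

Energy conservation between the two points: ½mv₀² + mgh = ½mv²
v² = v₀² + 2gh = (4.0)² + 2(10)(1.1) = 38.000
v = √38.000 = 6.164 m/s

v = 6.2 m/s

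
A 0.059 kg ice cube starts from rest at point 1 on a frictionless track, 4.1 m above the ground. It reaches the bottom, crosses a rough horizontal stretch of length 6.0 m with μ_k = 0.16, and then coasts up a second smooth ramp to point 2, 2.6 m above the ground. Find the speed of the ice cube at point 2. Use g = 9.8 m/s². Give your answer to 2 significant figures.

Energy at 1: mgh₁ = (0.059)(9.8)(4.1) = 2.3706 J
Friction loss: W_f = μ_k mg d = 0.5551 J
At 2: ½mv² + mgh₂ = mgh₁ − W_f
½mv² = 2.3706 − 0.5551 − 1.5033 = 0.31223 J
v = √(2 × 0.31223/0.059) = 3.253 m/s

v = 3.3 m/s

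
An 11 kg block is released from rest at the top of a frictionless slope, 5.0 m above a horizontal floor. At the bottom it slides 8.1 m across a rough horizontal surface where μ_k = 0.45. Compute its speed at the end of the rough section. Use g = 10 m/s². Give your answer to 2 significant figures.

Energy bookkeeping (friction removes W_f = μ_k N d):
mgh = ½mv² + μ_k m g d
W_f = μ_k mg d = (0.45)(11)(10)(8.1) = 400.9 J
½mv² = mgh − W_f = 550.00 − 400.9 = 149.05 J
v = √(2 × 149.05/11) = 5.206 m/s

v = 5.2 m/s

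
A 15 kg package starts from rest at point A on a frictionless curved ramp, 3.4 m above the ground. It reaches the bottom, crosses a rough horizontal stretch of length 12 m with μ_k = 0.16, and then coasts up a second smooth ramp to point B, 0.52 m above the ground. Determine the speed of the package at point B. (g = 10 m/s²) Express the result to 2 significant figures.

v = 4.4 m/s

Energy at A: mgh₁ = (15)(10)(3.4) = 510.00 J
Friction loss: W_f = μ_k mg d = 288.0 J
At B: ½mv² + mgh₂ = mgh₁ − W_f
½mv² = 510.00 − 288.0 − 78.000 = 144.00 J
v = √(2 × 144.00/15) = 4.382 m/s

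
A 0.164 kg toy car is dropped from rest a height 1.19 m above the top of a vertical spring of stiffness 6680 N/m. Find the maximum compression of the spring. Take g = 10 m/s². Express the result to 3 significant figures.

x = 0.0244 m

Take the reference level at the top of the uncompressed spring. At max compression the car has fallen H + x and is momentarily at rest:
mg(H + x) = ½kx²
½(6680)x² − (0.164)(10)x − (0.164)(10)(1.19) = 0
3340x² − 1.640x − 1.952 = 0
x = [1.640 + √(2.690 + 26073)]/(2 × 3340) = 0.02442 m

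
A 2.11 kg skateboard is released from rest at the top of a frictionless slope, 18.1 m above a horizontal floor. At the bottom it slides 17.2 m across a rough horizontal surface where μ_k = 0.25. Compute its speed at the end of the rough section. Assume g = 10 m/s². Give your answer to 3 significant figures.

v = 16.6 m/s

Applying the work–energy principle:
mgh = ½mv² + μ_k m g d
W_f = μ_k mg d = (0.25)(2.11)(10)(17.2) = 90.73 J
½mv² = mgh − W_f = 381.91 − 90.73 = 291.18 J
v = √(2 × 291.18/2.11) = 16.61 m/s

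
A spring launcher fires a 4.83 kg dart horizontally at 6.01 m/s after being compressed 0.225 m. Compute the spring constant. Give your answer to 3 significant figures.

½kx² = ½mv²
k = mv²/x² = (4.83)(6.01)²/(0.225)² = 3446 N/m

k = 3450 N/m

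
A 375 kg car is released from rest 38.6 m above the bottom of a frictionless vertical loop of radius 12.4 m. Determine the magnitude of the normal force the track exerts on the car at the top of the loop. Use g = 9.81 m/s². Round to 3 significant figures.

Energy from release to top (height 2r): mgh = ½mv_top² + mg(2r)
v_top² = 2g(h − 2r) = 2(9.81)(38.6 − 24.80) = 270.76 m²/s²
At the top, both N and weight point toward the centre: N + mg = mv_top²/r
N = m(v_top²/r − g) = 375(270.76/12.4 − 9.81) = 4509 N

N = 4510 N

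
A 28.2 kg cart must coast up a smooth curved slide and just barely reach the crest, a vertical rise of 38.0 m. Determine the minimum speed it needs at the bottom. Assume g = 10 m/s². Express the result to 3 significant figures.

At the top it is momentarily at rest, so all KE converts to PE: ½mv² = mgh
v = √(2gh) = √(2 × 10 × 38.0) = 27.57 m/s

v = 27.6 m/s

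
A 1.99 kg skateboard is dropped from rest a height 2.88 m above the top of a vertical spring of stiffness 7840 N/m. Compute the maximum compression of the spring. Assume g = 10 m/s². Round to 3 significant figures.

Let x be the compression. The total drop is H + x, and the skateboard is instantaneously at rest at max compression, so energy conservation gives:
mg(H + x) = ½kx²
½(7840)x² − (1.99)(10)x − (1.99)(10)(2.88) = 0
3920x² − 19.90x − 57.31 = 0
x = [19.90 + √(396.0 + 898652)]/(2 × 3920) = 0.1235 m

x = 0.123 m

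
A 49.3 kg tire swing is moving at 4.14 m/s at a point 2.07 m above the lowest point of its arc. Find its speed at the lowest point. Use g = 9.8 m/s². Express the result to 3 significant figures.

Equating total energy at the two states: ½mv₀² + mgh = ½mv²
v² = v₀² + 2gh = (4.14)² + 2(9.8)(2.07) = 57.712
v = √57.712 = 7.597 m/s

v = 7.60 m/s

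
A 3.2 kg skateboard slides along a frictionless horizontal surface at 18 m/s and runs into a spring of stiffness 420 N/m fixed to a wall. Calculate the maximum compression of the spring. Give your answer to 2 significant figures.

x = 1.6 m

All KE is stored as spring PE at maximum compression: ½mv² = ½kx²
x = v√(m/k) = 18 × √(3.2/420) = 1.571 m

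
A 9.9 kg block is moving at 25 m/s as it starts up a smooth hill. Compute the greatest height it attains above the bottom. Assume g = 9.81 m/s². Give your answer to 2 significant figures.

Setting KE at the bottom equal to PE gained: ½mv² = mgh
h = v²/(2g) = 25²/(2 × 9.81) = 31.86 m

h = 32 m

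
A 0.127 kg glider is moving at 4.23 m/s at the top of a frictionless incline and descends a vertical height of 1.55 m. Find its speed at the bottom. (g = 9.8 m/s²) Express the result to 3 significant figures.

v = 6.95 m/s

By conservation of mechanical energy, ½mv₀² + mgh = ½mv²
v² = v₀² + 2gh = (4.23)² + 2(9.8)(1.55) = 48.273
v = √48.273 = 6.948 m/s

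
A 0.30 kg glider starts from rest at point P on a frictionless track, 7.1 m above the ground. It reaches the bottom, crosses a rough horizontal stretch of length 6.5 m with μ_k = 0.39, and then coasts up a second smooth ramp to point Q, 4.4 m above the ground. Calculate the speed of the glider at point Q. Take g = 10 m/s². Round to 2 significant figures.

v = 1.8 m/s

Energy at P: mgh₁ = (0.30)(10)(7.1) = 21.300 J
Friction loss: W_f = μ_k mg d = 7.605 J
At Q: ½mv² + mgh₂ = mgh₁ − W_f
½mv² = 21.300 − 7.605 − 13.200 = 0.49500 J
v = √(2 × 0.49500/0.30) = 1.817 m/s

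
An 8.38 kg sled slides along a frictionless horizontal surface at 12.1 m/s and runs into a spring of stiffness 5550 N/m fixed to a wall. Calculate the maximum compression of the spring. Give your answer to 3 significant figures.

All KE is stored as spring PE at maximum compression: ½mv² = ½kx²
x = v√(m/k) = 12.1 × √(8.38/5550) = 0.4702 m

x = 0.470 m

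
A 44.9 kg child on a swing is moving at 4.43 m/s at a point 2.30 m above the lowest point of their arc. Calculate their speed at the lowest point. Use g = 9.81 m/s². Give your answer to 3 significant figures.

Energy conservation between the two points: ½mv₀² + mgh = ½mv²
v² = v₀² + 2gh = (4.43)² + 2(9.81)(2.30) = 64.751
v = √64.751 = 8.047 m/s

v = 8.05 m/s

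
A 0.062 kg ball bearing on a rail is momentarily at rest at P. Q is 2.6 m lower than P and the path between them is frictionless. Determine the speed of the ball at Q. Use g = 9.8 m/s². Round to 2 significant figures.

Energy conservation between the two points: mgh = ½mv²
The mass cancels from both sides.
v = √(2gh) = √(2 × 9.8 × 2.6) = √50.960 = 7.139 m/s

v = 7.1 m/s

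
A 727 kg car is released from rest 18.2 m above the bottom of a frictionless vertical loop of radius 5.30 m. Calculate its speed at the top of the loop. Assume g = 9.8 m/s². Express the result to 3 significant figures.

v = 12.2 m/s

Energy conservation: mgh = ½mv_top² + mg(2r)
v_top² = 2g(h − 2r) = 2(9.8)(18.2 − 10.60) = 149.0
v_top = 12.20 m/s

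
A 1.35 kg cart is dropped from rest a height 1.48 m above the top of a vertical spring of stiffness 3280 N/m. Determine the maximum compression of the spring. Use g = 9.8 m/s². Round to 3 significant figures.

x = 0.113 m

Take the reference level at the top of the uncompressed spring. At max compression the cart has fallen H + x and is momentarily at rest:
mg(H + x) = ½kx²
½(3280)x² − (1.35)(9.8)x − (1.35)(9.8)(1.48) = 0
1640x² − 13.23x − 19.58 = 0
x = [13.23 + √(175.0 + 128447)]/(2 × 1640) = 0.1134 m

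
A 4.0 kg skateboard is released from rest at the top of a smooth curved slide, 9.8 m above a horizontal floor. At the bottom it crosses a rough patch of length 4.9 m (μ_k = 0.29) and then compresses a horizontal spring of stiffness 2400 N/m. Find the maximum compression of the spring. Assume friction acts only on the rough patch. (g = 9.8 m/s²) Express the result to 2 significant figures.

Initial energy: E₁ = mgh = (4.0)(9.8)(9.8) = 384.16 J
Friction removes W_f = μ_k mg d = (0.29)(4.0)(9.8)(4.9) = 55.70 J
Energy reaching the spring: E = 384.16 − 55.70 = 328.46 J
At max compression ½kx² = E ⇒ x = √(2E/k) = √(2 × 328.46/2400) = 0.5232 m

x = 0.52 m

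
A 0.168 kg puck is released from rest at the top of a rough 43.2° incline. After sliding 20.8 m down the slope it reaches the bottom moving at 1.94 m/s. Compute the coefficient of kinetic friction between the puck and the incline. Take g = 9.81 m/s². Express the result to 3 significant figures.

μ_k = 0.926

mgh = ½mv² + μ_k (mg cosθ) L, with h = L sinθ
mgL sinθ = 23.466 J; ½mv² = 0.31614 J
W_f = 23.466 − 0.31614 = 23.15 J
μ_k = W_f/(mg cosθ · L) = 23.15/(1.201 × 20.8) = 0.9264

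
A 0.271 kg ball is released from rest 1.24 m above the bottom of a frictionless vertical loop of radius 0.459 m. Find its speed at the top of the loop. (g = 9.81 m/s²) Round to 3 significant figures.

v = 2.51 m/s

Energy conservation: mgh = ½mv_top² + mg(2r)
v_top² = 2g(h − 2r) = 2(9.81)(1.24 − 0.9180) = 6.318
v_top = 2.513 m/s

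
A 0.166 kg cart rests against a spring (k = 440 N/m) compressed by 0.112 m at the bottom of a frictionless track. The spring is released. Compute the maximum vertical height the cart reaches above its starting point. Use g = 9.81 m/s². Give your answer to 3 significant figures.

Energy conservation from release to the highest point: ½kx² = mgh
h = kx²/(2mg) = (440)(0.112)²/(2 × 0.166 × 9.81) = 1.695 m

h = 1.69 m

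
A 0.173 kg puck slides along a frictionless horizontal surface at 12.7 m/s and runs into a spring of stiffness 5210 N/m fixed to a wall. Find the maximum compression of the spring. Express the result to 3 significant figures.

x = 0.0732 m

All KE is stored as spring PE at maximum compression: ½mv² = ½kx²
x = v√(m/k) = 12.7 × √(0.173/5210) = 0.07318 m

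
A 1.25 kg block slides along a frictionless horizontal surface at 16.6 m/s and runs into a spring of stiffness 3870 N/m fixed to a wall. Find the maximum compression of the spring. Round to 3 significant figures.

Conservation of energy between contact and max compression: ½mv² = ½kx²
x = v√(m/k) = 16.6 × √(1.25/3870) = 0.2983 m

x = 0.298 m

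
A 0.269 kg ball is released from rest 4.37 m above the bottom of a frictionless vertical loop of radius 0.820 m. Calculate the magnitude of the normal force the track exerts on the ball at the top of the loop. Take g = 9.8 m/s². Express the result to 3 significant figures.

N = 14.9 N

Energy from release to top (height 2r): mgh = ½mv_top² + mg(2r)
v_top² = 2g(h − 2r) = 2(9.8)(4.37 − 1.640) = 53.508 m²/s²
At the top, both N and weight point toward the centre: N + mg = mv_top²/r
N = m(v_top²/r − g) = 0.269(53.508/0.820 − 9.8) = 14.92 N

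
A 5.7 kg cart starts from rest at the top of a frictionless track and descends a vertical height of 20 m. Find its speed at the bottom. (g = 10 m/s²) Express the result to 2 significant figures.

By conservation of mechanical energy, mgh = ½mv²
v = √(2gh) = √(2 × 10 × 20) = √400.00 = 20.00 m/s

v = 20 m/s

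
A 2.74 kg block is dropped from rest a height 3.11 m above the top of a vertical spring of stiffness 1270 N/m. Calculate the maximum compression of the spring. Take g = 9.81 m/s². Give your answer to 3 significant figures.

Take the reference level at the top of the uncompressed spring. At max compression the block has fallen H + x and is momentarily at rest:
mg(H + x) = ½kx²
½(1270)x² − (2.74)(9.81)x − (2.74)(9.81)(3.11) = 0
635.0x² − 26.88x − 83.59 = 0
x = [26.88 + √(722.5 + 212331)]/(2 × 635.0) = 0.3846 m

x = 0.385 m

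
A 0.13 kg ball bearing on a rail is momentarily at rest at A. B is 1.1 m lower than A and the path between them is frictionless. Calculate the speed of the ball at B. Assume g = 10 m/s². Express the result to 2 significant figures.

Equating total energy at the two states: mgh = ½mv²
v = √(2gh) = √(2 × 10 × 1.1) = √22.000 = 4.690 m/s

v = 4.7 m/s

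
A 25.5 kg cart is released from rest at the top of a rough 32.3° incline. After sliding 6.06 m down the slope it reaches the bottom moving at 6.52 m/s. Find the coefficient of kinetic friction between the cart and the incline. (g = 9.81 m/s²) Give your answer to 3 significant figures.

μ_k = 0.209

The energy dissipated by friction is the PE lost minus the KE gained:
mgL sinθ = 810.05 J; ½mv² = 542.01 J
W_f = 810.05 − 542.01 = 268.0 J
μ_k = W_f/(mg cosθ · L) = 268.0/(211.4 × 6.06) = 0.2092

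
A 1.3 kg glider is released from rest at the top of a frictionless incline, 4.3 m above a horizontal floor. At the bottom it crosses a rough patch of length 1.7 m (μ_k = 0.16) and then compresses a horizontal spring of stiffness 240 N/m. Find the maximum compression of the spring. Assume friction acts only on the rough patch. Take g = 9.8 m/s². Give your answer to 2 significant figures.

x = 0.65 m

Initial energy: E₁ = mgh = (1.3)(9.8)(4.3) = 54.782 J
Friction removes W_f = μ_k mg d = (0.16)(1.3)(9.8)(1.7) = 3.465 J
Energy reaching the spring: E = 54.782 − 3.465 = 51.317 J
At max compression ½kx² = E ⇒ x = √(2E/k) = √(2 × 51.317/240) = 0.6539 m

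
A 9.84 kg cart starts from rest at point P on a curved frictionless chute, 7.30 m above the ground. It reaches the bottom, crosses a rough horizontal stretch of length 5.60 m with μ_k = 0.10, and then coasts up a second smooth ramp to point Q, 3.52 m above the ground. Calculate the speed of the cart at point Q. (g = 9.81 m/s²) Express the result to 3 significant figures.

Energy at P: mgh₁ = (9.84)(9.81)(7.30) = 704.67 J
Friction loss: W_f = μ_k mg d = 54.06 J
At Q: ½mv² + mgh₂ = mgh₁ − W_f
½mv² = 704.67 − 54.06 − 339.79 = 310.83 J
v = √(2 × 310.83/9.84) = 7.948 m/s

v = 7.95 m/s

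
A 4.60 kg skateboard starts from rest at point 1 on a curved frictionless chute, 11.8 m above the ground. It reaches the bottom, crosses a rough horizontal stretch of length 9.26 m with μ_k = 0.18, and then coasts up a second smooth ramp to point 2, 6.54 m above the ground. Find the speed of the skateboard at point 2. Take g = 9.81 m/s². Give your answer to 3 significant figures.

Energy at 1: mgh₁ = (4.60)(9.81)(11.8) = 532.49 J
Friction loss: W_f = μ_k mg d = 75.22 J
At 2: ½mv² + mgh₂ = mgh₁ − W_f
½mv² = 532.49 − 75.22 − 295.12 = 162.15 J
v = √(2 × 162.15/4.60) = 8.396 m/s

v = 8.40 m/s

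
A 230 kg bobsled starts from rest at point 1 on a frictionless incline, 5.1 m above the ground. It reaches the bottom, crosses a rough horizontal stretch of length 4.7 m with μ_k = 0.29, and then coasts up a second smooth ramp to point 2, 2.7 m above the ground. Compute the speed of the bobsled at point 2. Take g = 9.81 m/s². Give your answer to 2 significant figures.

v = 4.5 m/s

Energy at 1: mgh₁ = (230)(9.81)(5.1) = 11507 J
Friction loss: W_f = μ_k mg d = 3075 J
At 2: ½mv² + mgh₂ = mgh₁ − W_f
½mv² = 11507 − 3075 − 6092.0 = 2339.8 J
v = √(2 × 2339.8/230) = 4.511 m/s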